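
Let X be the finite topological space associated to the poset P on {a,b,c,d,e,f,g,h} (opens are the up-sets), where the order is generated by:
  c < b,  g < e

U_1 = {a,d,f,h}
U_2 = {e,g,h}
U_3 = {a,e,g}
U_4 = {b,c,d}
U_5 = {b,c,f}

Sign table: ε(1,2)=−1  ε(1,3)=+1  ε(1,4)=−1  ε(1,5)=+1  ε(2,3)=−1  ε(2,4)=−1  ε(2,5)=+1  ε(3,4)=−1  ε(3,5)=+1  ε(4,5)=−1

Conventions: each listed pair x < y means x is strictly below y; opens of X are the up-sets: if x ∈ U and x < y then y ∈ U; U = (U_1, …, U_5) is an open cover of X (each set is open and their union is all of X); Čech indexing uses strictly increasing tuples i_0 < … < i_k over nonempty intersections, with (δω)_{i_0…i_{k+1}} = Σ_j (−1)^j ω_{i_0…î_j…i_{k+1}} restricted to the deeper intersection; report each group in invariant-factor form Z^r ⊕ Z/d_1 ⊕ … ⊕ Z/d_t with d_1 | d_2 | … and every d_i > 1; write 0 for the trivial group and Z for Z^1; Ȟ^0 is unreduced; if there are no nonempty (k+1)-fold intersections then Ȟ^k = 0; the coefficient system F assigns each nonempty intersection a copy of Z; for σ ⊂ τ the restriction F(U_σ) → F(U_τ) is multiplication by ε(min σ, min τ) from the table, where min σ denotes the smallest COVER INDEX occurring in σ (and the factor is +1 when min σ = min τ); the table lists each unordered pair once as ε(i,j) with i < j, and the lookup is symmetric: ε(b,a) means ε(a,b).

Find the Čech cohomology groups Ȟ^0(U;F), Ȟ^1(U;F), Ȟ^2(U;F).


Ȟ^0 = Z,  Ȟ^1 = Z^2,  Ȟ^2 = 0

intersection data:
  U12={h} U13={a} U14={d} U15={f} U23={e,g} U45={b,c}
C dims 5,6; δ0: rk 4, SNF 1^4
Ȟ^0 = (5 − 4) − 0 = 1, so Ȟ^0 ≅ Z
Ȟ^1 = (6 − 0) − 4 = 2, so Ȟ^1 ≅ Z^2
Ȟ^2 = (0 − 0) − 0 = 0, so Ȟ^2 ≅ 0


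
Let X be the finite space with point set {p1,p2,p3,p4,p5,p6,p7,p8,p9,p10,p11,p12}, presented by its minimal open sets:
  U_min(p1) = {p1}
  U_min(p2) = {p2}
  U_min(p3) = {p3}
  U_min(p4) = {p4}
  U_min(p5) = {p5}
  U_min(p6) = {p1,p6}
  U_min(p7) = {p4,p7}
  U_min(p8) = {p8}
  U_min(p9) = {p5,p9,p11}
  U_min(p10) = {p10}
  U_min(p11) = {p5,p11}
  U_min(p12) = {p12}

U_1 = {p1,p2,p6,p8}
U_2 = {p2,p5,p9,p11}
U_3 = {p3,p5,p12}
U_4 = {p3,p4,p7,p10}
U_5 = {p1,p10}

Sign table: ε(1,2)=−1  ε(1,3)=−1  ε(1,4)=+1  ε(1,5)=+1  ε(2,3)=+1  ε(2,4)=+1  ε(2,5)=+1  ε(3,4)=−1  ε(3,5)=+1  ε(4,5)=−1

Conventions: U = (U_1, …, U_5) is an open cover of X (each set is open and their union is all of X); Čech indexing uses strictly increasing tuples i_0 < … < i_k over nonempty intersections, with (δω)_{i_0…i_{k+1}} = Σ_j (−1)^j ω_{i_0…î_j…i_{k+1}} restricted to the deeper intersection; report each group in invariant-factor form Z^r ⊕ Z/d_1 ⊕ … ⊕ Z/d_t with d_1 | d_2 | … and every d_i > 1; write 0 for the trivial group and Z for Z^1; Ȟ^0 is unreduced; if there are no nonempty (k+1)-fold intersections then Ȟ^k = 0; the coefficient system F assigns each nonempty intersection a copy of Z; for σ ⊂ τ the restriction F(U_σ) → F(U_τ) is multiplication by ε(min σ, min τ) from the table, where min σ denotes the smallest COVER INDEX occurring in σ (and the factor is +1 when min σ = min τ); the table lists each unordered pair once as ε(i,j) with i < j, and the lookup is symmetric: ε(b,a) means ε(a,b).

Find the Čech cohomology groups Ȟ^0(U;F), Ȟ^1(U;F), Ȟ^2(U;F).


Ȟ^0(U;F) ≅ 0, Ȟ^1(U;F) ≅ Z/2 and Ȟ^2(U;F) ≅ 0

nonempty overlaps:
  U12={p2} U15={p1} U23={p5} U34={p3} U45={p10}
C dims 5,5; δ0: rk 5, SNF 1^4·2
degree 0: 5−5−0 = 0 → Ȟ^0 ≅ 0
degree 1: 5−0−5 = 0 plus torsion [2] → Ȟ^1 ≅ Z/2
degree 2: 0−0−0 = 0 → Ȟ^2 ≅ 0


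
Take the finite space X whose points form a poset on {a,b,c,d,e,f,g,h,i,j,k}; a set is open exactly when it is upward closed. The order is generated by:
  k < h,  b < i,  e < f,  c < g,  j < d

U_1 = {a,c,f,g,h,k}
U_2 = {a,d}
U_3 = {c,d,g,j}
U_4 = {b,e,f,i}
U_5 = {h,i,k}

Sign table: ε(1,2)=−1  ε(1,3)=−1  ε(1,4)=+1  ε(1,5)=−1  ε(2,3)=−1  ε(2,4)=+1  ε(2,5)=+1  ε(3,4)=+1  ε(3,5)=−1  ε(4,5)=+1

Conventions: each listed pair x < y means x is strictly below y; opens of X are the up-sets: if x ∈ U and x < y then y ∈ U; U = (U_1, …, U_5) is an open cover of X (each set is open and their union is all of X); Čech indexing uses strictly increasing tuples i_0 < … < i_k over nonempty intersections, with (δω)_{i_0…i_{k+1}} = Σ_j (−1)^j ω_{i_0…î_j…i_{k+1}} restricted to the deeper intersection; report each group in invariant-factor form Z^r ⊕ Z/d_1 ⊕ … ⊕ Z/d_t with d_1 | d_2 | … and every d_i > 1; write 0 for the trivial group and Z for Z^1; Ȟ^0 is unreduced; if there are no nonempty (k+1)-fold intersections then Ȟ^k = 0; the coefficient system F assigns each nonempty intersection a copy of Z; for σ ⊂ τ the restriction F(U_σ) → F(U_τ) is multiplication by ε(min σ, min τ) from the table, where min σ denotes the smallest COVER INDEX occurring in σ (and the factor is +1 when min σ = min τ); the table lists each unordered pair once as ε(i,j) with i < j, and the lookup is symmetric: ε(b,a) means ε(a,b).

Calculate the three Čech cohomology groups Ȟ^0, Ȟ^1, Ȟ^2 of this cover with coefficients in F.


Ȟ^0(U;F) ≅ 0, Ȟ^1(U;F) ≅ Z ⊕ Z/2, Ȟ^2(U;F) ≅ 0

nonempty intersections:
  U12={a} U13={c,g} U14={f} U15={h,k} U23={d} U45={i}
C dims 5,6; δ0: rk 5, SNF 1^4·2
Ȟ^0: (5−5)−0=0 ⇒ 0
Ȟ^1: (6−0)−5=1 plus torsion [2] ⇒ Z ⊕ Z/2
Ȟ^2: (0−0)−0=0 ⇒ 0


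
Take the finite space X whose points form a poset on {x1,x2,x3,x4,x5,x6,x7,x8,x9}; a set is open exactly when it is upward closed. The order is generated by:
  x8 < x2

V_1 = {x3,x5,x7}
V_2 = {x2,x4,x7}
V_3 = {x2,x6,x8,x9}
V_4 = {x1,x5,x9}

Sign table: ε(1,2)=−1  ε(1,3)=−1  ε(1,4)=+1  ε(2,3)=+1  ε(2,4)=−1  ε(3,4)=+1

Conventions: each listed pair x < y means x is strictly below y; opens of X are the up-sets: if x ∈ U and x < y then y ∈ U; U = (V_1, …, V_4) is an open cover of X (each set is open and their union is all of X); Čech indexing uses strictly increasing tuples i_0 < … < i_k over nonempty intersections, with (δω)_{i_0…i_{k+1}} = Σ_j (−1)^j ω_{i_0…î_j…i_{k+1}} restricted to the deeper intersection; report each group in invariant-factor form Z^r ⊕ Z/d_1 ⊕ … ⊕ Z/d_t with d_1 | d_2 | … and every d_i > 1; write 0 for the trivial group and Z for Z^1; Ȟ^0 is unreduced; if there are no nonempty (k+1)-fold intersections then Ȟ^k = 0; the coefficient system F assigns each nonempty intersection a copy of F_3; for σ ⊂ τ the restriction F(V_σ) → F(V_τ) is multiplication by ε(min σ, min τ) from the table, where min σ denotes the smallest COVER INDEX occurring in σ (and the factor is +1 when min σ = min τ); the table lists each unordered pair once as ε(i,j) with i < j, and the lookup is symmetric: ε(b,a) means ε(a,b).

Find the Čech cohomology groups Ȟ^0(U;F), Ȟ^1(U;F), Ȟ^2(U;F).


nonempty intersections:
  V12={x7} V14={x5} V23={x2} V34={x9}
C dims 4,4; δ0: rk_F3 4
Ȟ^0: (4−4)−0=0 ⇒ 0
Ȟ^1: (4−0)−4=0 ⇒ 0
Ȟ^2: (0−0)−0=0 ⇒ 0

Ȟ^0 = 0; Ȟ^1 = 0; Ȟ^2 = 0


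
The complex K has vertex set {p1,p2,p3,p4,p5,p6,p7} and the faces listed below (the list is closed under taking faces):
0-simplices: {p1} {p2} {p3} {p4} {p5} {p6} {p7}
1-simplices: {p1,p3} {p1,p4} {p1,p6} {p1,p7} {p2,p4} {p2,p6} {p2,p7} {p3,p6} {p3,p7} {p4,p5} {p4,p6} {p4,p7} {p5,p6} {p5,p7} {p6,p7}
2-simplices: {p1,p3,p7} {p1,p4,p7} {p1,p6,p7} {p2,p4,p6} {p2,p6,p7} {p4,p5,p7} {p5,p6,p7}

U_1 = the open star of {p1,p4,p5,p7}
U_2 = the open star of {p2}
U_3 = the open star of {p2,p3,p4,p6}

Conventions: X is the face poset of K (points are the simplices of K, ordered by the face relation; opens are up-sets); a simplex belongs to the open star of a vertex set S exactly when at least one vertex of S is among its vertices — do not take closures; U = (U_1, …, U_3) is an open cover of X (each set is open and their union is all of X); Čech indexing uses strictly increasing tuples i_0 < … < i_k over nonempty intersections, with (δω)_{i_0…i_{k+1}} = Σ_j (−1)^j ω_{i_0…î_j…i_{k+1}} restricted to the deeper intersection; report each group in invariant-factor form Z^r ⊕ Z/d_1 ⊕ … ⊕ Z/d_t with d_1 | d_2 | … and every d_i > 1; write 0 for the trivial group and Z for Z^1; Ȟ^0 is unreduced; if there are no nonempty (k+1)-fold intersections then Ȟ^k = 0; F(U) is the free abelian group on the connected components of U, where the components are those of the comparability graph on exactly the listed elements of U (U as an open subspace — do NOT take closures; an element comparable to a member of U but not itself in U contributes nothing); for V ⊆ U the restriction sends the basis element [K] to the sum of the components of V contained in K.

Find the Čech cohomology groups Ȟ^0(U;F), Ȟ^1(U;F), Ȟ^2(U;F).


nonempty intersections:
  U1={{p1},{p4},{p5},{p7},{p1,p3},{p1,p4},{p1,p6},{p1,p7},{p2,p4},{p2,p7},{p3,p7},{p4,p5},{p4,p6},{p4,p7},{p5,p6},{p5,p7},{p6,p7},{p1,p3,p7},{p1,p4,p7},{p1,p6,p7},{p2,p4,p6},{p2,p6,p7},{p4,p5,p7},{p5,p6,p7}} U2={{p2},{p2,p4},{p2,p6},{p2,p7},{p2,p4,p6},{p2,p6,p7}} U3={{p2},{p3},{p4},{p6},{p1,p3},{p1,p4},{p1,p6},{p2,p4},{p2,p6},{p2,p7},{p3,p6},{p3,p7},{p4,p5},{p4,p6},{p4,p7},{p5,p6},{p6,p7},{p1,p3,p7},{p1,p4,p7},{p1,p6,p7},{p2,p4,p6},{p2,p6,p7},{p4,p5,p7},{p5,p6,p7}}
  U12={{p2,p4},{p2,p7},{p2,p4,p6},{p2,p6,p7}} U13={{p4},{p1,p3},{p1,p4},{p1,p6},{p2,p4},{p2,p7},{p3,p7},{p4,p5},{p4,p6},{p4,p7},{p5,p6},{p6,p7},{p1,p3,p7},{p1,p4,p7},{p1,p6,p7},{p2,p4,p6},{p2,p6,p7},{p4,p5,p7},{p5,p6,p7}} U23={{p2},{p2,p4},{p2,p6},{p2,p7},{p2,p4,p6},{p2,p6,p7}}
  U123={{p2,p4},{p2,p7},{p2,p4,p6},{p2,p6,p7}}
components per intersection:
  U1: {{p1},{p4},{p5},{p7},{p1,p3},{p1,p4},{p1,p6},{p1,p7},{p2,p4},{p2,p7},{p3,p7},{p4,p5},{p4,p6},{p4,p7},{p5,p6},{p5,p7},{p6,p7},{p1,p3,p7},{p1,p4,p7},{p1,p6,p7},{p2,p4,p6},{p2,p6,p7},{p4,p5,p7},{p5,p6,p7}}
  U2: {{p2},{p2,p4},{p2,p6},{p2,p7},{p2,p4,p6},{p2,p6,p7}}
  U3: {{p2},{p3},{p4},{p6},{p1,p3},{p1,p4},{p1,p6},{p2,p4},{p2,p6},{p2,p7},{p3,p6},{p3,p7},{p4,p5},{p4,p6},{p4,p7},{p5,p6},{p6,p7},{p1,p3,p7},{p1,p4,p7},{p1,p6,p7},{p2,p4,p6},{p2,p6,p7},{p4,p5,p7},{p5,p6,p7}}
  U12: {{p2,p4},{p2,p4,p6}} {{p2,p7},{p2,p6,p7}}
  U13: {{p4},{p1,p4},{p2,p4},{p4,p5},{p4,p6},{p4,p7},{p1,p4,p7},{p2,p4,p6},{p4,p5,p7}} {{p1,p3},{p3,p7},{p1,p3,p7}} {{p1,p6},{p2,p7},{p5,p6},{p6,p7},{p1,p6,p7},{p2,p6,p7},{p5,p6,p7}}
  U23: {{p2},{p2,p4},{p2,p6},{p2,p7},{p2,p4,p6},{p2,p6,p7}}
  U123: {{p2,p4},{p2,p4,p6}} {{p2,p7},{p2,p6,p7}}
C dims 3,6,2; δ0: rk 2, SNF 1^2; δ1: rk 2, SNF 1^2
Ȟ^0: (3−2)−0=1 ⇒ Z
Ȟ^1: (6−2)−2=2 ⇒ Z^2
Ȟ^2: (2−0)−2=0 ⇒ 0

Ȟ^0(U;F) ≅ Z,  Ȟ^1(U;F) ≅ Z^2,  Ȟ^2(U;F) ≅ 0


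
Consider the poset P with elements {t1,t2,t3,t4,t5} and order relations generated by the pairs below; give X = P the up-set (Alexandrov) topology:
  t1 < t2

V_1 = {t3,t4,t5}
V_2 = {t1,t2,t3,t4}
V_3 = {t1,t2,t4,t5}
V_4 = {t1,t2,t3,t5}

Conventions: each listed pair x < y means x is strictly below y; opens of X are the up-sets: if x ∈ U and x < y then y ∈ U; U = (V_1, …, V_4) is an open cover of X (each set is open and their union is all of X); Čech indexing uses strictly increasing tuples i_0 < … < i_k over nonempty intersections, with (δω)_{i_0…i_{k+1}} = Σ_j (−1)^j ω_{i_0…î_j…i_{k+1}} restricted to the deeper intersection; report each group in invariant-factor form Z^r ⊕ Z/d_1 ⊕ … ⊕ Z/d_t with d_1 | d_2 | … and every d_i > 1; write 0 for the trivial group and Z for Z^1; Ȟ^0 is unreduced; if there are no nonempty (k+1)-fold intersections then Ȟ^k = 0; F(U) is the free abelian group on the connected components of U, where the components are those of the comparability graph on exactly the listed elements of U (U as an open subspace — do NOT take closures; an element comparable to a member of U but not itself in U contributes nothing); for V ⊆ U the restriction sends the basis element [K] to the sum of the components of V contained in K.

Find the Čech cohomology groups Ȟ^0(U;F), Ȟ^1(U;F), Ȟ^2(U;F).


nerve of the cover:
  V12={t3,t4} V13={t4,t5} V14={t3,t5} V23={t1,t2,t4} V24={t1,t2,t3} V34={t1,t2,t5}
  V123={t4} V124={t3} V134={t5} V234={t1,t2}
components per intersection:
  V1: {t3} {t4} {t5}
  V2: {t1,t2} {t3} {t4}
  V3: {t1,t2} {t4} {t5}
  V4: {t1,t2} {t3} {t5}
  V12: {t3} {t4}
  V13: {t4} {t5}
  V14: {t3} {t5}
  V23: {t1,t2} {t4}
  V24: {t1,t2} {t3}
  V34: {t1,t2} {t5}
  V123: {t4}
  V124: {t3}
  V134: {t5}
  V234: {t1,t2}
C dims 12,12,4; δ0: rk 8, SNF 1^8; δ1: rk 4, SNF 1^4
Ȟ^0 = (12 − 8) − 0 = 4, so Ȟ^0 ≅ Z^4
Ȟ^1 = (12 − 4) − 8 = 0, so Ȟ^1 ≅ 0
Ȟ^2 = (4 − 0) − 4 = 0, so Ȟ^2 ≅ 0

Ȟ^0(U;F) ≅ Z^4, Ȟ^1(U;F) ≅ 0 and Ȟ^2(U;F) ≅ 0


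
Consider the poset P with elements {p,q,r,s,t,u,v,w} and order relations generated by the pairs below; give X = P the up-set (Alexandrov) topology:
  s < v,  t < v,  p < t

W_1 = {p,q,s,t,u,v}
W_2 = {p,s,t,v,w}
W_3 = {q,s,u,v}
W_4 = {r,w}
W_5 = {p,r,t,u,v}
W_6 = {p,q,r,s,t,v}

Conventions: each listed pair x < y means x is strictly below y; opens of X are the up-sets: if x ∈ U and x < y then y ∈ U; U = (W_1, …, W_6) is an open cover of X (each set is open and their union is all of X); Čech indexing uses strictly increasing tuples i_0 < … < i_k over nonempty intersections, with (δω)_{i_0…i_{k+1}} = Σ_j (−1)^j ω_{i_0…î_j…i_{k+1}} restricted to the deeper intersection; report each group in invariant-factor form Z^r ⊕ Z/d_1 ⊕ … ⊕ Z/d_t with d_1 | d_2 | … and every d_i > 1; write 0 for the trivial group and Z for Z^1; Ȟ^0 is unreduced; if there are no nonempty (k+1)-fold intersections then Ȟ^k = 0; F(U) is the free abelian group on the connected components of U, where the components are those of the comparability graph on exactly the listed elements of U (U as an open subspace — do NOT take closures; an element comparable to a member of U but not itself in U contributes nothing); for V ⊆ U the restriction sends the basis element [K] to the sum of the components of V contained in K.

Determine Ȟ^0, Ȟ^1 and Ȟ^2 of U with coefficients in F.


Ȟ^0 ≅ Z^5; Ȟ^1 ≅ 0; Ȟ^2 ≅ 0

intersection data:
  W12={p,s,t,v} W13={q,s,u,v} W15={p,t,u,v} W16={p,q,s,t,v} W23={s,v} W24={w} W25={p,t,v} W26={p,s,t,v} W35={u,v} W36={q,s,v} W45={r} W46={r} W56={p,r,t,v}
  W123={s,v} W125={p,t,v} W126={p,s,t,v} W135={u,v} W136={q,s,v} W156={p,t,v} W235={v} W236={s,v} W256={p,t,v} W356={v} W456={r}
  W1235={v} W1236={s,v} W1256={p,t,v} W1356={v} W2356={v}
  W12356={v}
components per intersection:
  W1: {p,s,t,v} {q} {u}
  W2: {p,s,t,v} {w}
  W3: {q} {s,v} {u}
  W4: {r} {w}
  W5: {p,t,v} {r} {u}
  W6: {p,s,t,v} {q} {r}
  W12: {p,s,t,v}
  W13: {q} {s,v} {u}
  W15: {p,t,v} {u}
  W16: {p,s,t,v} {q}
  W23: {s,v}
  W24: {w}
  W25: {p,t,v}
  W26: {p,s,t,v}
  W35: {u} {v}
  W36: {q} {s,v}
  W45: {r}
  W46: {r}
  W56: {p,t,v} {r}
  W123: {s,v}
  W125: {p,t,v}
  W126: {p,s,t,v}
  W135: {u} {v}
  W136: {q} {s,v}
  W156: {p,t,v}
  W235: {v}
  W236: {s,v}
  W256: {p,t,v}
  W356: {v}
  W456: {r}
  W1235: {v}
  W1236: {s,v}
  W1256: {p,t,v}
  W1356: {v}
  W2356: {v}
  W12356: {v}
C dims 16,20,13,5; δ0: rk 11, SNF 1^11; δ1: rk 9, SNF 1^9; δ2: rk 4, SNF 1^4
Ȟ^0 = (16 − 11) − 0 = 5, so Ȟ^0 ≅ Z^5
Ȟ^1 = (20 − 9) − 11 = 0, so Ȟ^1 ≅ 0
Ȟ^2 = (13 − 4) − 9 = 0, so Ȟ^2 ≅ 0


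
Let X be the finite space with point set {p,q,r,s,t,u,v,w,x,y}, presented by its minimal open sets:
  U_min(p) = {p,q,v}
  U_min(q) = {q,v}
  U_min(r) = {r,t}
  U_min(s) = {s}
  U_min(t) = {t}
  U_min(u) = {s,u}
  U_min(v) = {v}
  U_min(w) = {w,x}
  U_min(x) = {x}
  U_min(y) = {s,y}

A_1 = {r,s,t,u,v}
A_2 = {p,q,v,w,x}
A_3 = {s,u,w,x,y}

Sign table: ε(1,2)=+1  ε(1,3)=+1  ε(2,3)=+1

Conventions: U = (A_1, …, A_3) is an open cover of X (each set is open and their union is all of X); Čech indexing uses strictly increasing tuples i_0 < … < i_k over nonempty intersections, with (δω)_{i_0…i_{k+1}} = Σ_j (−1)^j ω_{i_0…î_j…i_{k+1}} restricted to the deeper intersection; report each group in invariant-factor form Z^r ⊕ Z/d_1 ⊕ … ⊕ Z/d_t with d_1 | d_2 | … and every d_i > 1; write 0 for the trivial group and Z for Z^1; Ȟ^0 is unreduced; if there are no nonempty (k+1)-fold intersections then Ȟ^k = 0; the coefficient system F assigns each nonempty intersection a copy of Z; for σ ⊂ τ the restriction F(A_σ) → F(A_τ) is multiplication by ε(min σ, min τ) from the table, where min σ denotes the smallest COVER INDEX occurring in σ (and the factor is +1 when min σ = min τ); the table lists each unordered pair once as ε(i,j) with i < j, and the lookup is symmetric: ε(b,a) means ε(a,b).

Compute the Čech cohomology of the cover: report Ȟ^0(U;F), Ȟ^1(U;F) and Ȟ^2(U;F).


intersection data:
  A12={v} A13={s,u} A23={w,x}
C dims 3,3; δ0: rk 2, SNF 1^2
Ȟ^0 = (3 − 2) − 0 = 1, so Ȟ^0 ≅ Z
Ȟ^1 = (3 − 0) − 2 = 1, so Ȟ^1 ≅ Z
Ȟ^2 = (0 − 0) − 0 = 0, so Ȟ^2 ≅ 0

Ȟ^0(U;F) ≅ Z, Ȟ^1(U;F) ≅ Z and Ȟ^2(U;F) ≅ 0


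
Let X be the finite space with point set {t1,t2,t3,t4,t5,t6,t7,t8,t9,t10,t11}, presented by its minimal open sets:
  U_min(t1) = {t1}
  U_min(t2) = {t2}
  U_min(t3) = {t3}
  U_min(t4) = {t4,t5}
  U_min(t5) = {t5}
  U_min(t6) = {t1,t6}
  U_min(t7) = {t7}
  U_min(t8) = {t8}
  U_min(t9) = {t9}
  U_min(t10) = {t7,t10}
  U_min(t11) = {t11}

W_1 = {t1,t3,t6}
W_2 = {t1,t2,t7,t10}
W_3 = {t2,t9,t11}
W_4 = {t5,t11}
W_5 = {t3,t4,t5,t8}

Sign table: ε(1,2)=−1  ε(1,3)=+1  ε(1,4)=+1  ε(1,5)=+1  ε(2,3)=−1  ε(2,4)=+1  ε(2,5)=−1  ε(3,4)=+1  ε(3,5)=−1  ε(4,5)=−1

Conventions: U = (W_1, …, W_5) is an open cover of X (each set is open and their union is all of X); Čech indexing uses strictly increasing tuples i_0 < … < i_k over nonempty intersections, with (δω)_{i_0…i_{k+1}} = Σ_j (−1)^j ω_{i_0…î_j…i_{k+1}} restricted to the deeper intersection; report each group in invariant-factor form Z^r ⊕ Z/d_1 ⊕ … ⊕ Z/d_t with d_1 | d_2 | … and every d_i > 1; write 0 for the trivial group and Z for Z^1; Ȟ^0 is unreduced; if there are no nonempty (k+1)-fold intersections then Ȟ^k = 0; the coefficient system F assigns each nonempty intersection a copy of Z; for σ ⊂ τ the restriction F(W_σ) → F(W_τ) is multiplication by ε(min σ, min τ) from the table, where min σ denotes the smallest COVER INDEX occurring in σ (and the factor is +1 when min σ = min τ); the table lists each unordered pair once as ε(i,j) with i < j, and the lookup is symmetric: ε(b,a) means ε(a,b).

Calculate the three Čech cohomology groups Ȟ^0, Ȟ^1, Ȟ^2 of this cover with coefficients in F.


nonempty overlaps:
  W12={t1} W15={t3} W23={t2} W34={t11} W45={t5}
C dims 5,5; δ0: rk 5, SNF 1^4·2
degree 0: 5−5−0 = 0 → Ȟ^0 ≅ 0
degree 1: 5−0−5 = 0 plus torsion [2] → Ȟ^1 ≅ Z/2
degree 2: 0−0−0 = 0 → Ȟ^2 ≅ 0

Ȟ^0 ≅ 0,  Ȟ^1 ≅ Z/2,  Ȟ^2 ≅ 0


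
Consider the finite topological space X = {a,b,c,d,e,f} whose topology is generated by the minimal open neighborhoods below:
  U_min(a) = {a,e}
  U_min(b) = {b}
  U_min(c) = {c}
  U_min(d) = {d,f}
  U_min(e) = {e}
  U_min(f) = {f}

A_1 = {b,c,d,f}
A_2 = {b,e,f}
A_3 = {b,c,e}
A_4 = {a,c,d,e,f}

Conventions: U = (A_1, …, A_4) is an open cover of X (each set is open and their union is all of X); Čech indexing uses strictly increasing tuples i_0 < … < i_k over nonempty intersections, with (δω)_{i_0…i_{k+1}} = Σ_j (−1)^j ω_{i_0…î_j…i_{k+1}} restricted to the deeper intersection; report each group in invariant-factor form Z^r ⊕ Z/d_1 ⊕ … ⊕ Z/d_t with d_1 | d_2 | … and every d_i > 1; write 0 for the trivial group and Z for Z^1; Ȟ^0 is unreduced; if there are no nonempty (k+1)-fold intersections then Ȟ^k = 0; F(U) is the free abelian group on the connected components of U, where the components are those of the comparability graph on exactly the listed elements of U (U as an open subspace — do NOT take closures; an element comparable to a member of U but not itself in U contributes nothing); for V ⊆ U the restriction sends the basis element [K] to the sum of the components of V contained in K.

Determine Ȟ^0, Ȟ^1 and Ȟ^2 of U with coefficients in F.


nonempty intersections:
  A12={b,f} A13={b,c} A14={c,d,f} A23={b,e} A24={e,f} A34={c,e}
  A123={b} A124={f} A134={c} A234={e}
components per intersection:
  A1: {b} {c} {d,f}
  A2: {b} {e} {f}
  A3: {b} {c} {e}
  A4: {a,e} {c} {d,f}
  A12: {b} {f}
  A13: {b} {c}
  A14: {c} {d,f}
  A23: {b} {e}
  A24: {e} {f}
  A34: {c} {e}
  A123: {b}
  A124: {f}
  A134: {c}
  A234: {e}
C dims 12,12,4; δ0: rk 8, SNF 1^8; δ1: rk 4, SNF 1^4
Ȟ^0: (12−8)−0=4 ⇒ Z^4
Ȟ^1: (12−4)−8=0 ⇒ 0
Ȟ^2: (4−0)−4=0 ⇒ 0

Ȟ^0(U;F) ≅ Z^4,  Ȟ^1(U;F) ≅ 0,  Ȟ^2(U;F) ≅ 0


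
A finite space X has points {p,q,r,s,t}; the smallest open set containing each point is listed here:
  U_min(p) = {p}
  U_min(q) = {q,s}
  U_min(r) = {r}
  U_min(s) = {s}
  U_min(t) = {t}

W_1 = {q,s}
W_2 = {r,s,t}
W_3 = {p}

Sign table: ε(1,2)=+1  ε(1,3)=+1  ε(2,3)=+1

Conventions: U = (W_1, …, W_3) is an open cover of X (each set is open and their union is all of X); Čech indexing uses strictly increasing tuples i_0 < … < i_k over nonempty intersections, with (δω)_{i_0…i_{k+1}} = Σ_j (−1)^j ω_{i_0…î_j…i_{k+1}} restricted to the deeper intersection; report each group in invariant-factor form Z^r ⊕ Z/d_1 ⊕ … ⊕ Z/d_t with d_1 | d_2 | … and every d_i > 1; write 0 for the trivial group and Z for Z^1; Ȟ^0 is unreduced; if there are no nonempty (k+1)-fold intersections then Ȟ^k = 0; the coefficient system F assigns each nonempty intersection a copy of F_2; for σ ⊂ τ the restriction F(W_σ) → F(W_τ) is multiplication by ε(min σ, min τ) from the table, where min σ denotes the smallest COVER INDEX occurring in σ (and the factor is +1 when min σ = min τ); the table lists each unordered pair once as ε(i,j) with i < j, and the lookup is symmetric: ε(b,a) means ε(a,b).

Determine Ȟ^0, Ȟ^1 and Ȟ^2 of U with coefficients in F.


intersection data:
  W12={s}
C dims 3,1; δ0: rk_F2 1
Ȟ^0 = (3 − 1) − 0 = 2, so Ȟ^0 ≅ Z/2 ⊕ Z/2
Ȟ^1 = (1 − 0) − 1 = 0, so Ȟ^1 ≅ 0
Ȟ^2 = (0 − 0) − 0 = 0, so Ȟ^2 ≅ 0

Ȟ^0 ≅ Z/2 ⊕ Z/2,  Ȟ^1 ≅ 0,  Ȟ^2 ≅ 0


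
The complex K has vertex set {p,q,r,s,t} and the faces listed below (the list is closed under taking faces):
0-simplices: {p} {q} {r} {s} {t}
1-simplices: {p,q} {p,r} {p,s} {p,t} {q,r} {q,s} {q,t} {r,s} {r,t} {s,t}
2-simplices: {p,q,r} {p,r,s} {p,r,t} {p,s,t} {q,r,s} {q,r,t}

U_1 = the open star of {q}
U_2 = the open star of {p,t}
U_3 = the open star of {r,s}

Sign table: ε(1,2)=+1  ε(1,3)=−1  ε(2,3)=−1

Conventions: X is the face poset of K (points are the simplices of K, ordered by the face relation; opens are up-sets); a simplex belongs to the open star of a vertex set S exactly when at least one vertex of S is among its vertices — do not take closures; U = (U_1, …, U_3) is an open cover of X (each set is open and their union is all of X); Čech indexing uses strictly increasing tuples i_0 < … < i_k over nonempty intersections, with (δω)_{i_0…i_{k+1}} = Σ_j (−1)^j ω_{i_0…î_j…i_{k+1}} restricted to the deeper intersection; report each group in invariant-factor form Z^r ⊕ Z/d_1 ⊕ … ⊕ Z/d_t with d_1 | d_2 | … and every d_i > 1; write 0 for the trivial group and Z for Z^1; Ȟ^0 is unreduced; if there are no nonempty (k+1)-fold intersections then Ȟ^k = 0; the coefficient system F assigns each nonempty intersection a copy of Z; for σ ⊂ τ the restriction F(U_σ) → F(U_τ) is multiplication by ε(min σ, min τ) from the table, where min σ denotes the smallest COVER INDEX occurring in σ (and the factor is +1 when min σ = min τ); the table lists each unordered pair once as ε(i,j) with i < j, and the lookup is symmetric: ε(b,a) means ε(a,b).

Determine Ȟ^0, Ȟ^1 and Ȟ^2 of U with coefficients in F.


nerve of the cover:
  U1={{q},{p,q},{q,r},{q,s},{q,t},{p,q,r},{q,r,s},{q,r,t}} U2={{p},{t},{p,q},{p,r},{p,s},{p,t},{q,t},{r,t},{s,t},{p,q,r},{p,r,s},{p,r,t},{p,s,t},{q,r,t}} U3={{r},{s},{p,r},{p,s},{q,r},{q,s},{r,s},{r,t},{s,t},{p,q,r},{p,r,s},{p,r,t},{p,s,t},{q,r,s},{q,r,t}}
  U12={{p,q},{q,t},{p,q,r},{q,r,t}} U13={{q,r},{q,s},{p,q,r},{q,r,s},{q,r,t}} U23={{p,r},{p,s},{r,t},{s,t},{p,q,r},{p,r,s},{p,r,t},{p,s,t},{q,r,t}}
  U123={{p,q,r},{q,r,t}}
C dims 3,3,1; δ0: rk 2, SNF 1^2; δ1: rk 1, SNF 1^1
Ȟ^0 = (3 − 2) − 0 = 1, so Ȟ^0 ≅ Z
Ȟ^1 = (3 − 1) − 2 = 0, so Ȟ^1 ≅ 0
Ȟ^2 = (1 − 0) − 1 = 0, so Ȟ^2 ≅ 0

Ȟ^0 = Z, Ȟ^1 = 0 and Ȟ^2 = 0


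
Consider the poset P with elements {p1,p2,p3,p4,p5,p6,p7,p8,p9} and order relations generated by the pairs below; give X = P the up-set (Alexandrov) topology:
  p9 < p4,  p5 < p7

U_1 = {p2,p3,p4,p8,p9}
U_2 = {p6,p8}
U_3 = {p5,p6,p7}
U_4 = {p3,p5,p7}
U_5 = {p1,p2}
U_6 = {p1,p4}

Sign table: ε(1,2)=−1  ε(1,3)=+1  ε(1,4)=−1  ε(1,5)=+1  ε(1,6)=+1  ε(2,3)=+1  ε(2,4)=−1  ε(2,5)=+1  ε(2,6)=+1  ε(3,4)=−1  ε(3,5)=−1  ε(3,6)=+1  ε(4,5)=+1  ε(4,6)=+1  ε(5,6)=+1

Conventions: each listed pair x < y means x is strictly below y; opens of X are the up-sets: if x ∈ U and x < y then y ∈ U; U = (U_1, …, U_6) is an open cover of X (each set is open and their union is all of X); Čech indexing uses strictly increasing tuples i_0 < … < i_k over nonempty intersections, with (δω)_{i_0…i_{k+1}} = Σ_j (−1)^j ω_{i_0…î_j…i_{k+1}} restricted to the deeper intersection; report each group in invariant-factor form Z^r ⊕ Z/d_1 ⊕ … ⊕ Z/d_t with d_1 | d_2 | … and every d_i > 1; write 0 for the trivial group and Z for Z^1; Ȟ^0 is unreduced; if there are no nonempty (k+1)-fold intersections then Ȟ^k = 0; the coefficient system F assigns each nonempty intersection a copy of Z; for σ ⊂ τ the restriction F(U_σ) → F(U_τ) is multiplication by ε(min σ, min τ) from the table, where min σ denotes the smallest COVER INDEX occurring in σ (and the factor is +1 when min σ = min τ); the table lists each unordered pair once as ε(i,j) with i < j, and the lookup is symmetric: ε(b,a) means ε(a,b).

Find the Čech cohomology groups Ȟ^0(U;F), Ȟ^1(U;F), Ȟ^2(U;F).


Ȟ^0 = 0, Ȟ^1 = Z ⊕ Z/2 and Ȟ^2 = 0

intersection data:
  U12={p8} U14={p3} U15={p2} U16={p4} U23={p6} U34={p5,p7} U56={p1}
C dims 6,7; δ0: rk 6, SNF 1^5·2
Ȟ^0 = (6 − 6) − 0 = 0, so Ȟ^0 ≅ 0
Ȟ^1 = (7 − 0) − 6 = 1 plus torsion [2], so Ȟ^1 ≅ Z ⊕ Z/2
Ȟ^2 = (0 − 0) − 0 = 0, so Ȟ^2 ≅ 0


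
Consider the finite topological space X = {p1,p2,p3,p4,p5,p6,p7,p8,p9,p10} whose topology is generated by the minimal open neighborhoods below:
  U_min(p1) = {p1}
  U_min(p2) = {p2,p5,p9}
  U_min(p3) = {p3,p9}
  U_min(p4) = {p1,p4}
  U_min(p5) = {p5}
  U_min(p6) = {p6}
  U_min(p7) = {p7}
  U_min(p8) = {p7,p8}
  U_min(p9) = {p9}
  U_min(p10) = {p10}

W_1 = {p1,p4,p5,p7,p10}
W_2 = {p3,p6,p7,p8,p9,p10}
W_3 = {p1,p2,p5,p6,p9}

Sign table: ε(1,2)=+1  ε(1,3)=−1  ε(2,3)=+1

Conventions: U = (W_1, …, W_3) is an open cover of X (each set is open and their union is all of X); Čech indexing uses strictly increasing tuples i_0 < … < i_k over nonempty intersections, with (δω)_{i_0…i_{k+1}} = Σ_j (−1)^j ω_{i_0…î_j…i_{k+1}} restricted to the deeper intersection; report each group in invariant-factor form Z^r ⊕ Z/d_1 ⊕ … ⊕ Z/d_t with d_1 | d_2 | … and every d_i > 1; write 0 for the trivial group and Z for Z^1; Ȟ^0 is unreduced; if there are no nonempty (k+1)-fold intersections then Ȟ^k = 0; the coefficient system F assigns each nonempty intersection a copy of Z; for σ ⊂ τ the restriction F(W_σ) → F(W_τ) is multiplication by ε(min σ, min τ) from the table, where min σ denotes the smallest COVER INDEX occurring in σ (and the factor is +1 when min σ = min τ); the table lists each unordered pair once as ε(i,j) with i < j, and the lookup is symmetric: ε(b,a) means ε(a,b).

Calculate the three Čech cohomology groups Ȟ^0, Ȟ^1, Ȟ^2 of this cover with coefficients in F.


Ȟ^0(U;F) ≅ 0,  Ȟ^1(U;F) ≅ Z/2,  Ȟ^2(U;F) ≅ 0

nerve of the cover:
  W12={p7,p10} W13={p1,p5} W23={p6,p9}
C dims 3,3; δ0: rk 3, SNF 1^2·2
Ȟ^0 = (3 − 3) − 0 = 0, so Ȟ^0 ≅ 0
Ȟ^1 = (3 − 0) − 3 = 0 plus torsion [2], so Ȟ^1 ≅ Z/2
Ȟ^2 = (0 − 0) − 0 = 0, so Ȟ^2 ≅ 0


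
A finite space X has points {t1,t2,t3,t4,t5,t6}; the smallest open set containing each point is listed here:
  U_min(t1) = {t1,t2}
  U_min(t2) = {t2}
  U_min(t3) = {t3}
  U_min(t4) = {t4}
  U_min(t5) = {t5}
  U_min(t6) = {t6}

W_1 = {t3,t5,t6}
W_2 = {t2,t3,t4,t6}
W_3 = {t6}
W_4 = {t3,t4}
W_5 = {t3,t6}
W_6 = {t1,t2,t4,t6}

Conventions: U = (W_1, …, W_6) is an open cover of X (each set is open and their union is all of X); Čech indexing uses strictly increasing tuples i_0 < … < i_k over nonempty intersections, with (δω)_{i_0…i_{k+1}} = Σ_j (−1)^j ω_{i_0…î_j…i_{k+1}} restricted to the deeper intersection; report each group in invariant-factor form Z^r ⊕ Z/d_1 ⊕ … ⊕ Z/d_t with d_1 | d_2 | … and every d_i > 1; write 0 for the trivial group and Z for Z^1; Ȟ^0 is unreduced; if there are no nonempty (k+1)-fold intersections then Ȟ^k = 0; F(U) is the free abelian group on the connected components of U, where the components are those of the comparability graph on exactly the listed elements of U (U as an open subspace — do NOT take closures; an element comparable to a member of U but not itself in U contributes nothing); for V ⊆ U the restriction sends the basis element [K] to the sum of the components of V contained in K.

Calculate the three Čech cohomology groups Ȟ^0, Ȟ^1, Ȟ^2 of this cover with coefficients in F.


nerve simplices:
  W12={t3,t6} W13={t6} W14={t3} W15={t3,t6} W16={t6} W23={t6} W24={t3,t4} W25={t3,t6} W26={t2,t4,t6} W35={t6} W36={t6} W45={t3} W46={t4} W56={t6}
  W123={t6} W124={t3} W125={t3,t6} W126={t6} W135={t6} W136={t6} W145={t3} W156={t6} W235={t6} W236={t6} W245={t3} W246={t4} W256={t6} W356={t6}
  W1235={t6} W1236={t6} W1245={t3} W1256={t6} W1356={t6} W2356={t6}
  W12356={t6}
components per intersection:
  W1: {t3} {t5} {t6}
  W2: {t2} {t3} {t4} {t6}
  W3: {t6}
  W4: {t3} {t4}
  W5: {t3} {t6}
  W6: {t1,t2} {t4} {t6}
  W12: {t3} {t6}
  W13: {t6}
  W14: {t3}
  W15: {t3} {t6}
  W16: {t6}
  W23: {t6}
  W24: {t3} {t4}
  W25: {t3} {t6}
  W26: {t2} {t4} {t6}
  W35: {t6}
  W36: {t6}
  W45: {t3}
  W46: {t4}
  W56: {t6}
  W123: {t6}
  W124: {t3}
  W125: {t3} {t6}
  W126: {t6}
  W135: {t6}
  W136: {t6}
  W145: {t3}
  W156: {t6}
  W235: {t6}
  W236: {t6}
  W245: {t3}
  W246: {t4}
  W256: {t6}
  W356: {t6}
  W1235: {t6}
  W1236: {t6}
  W1245: {t3}
  W1256: {t6}
  W1356: {t6}
  W2356: {t6}
  W12356: {t6}
C dims 15,20,15,6; δ0: rk 10, SNF 1^10; δ1: rk 10, SNF 1^10; δ2: rk 5, SNF 1^5
degree 0: 15−10−0 = 5 → Ȟ^0 ≅ Z^5
degree 1: 20−10−10 = 0 → Ȟ^1 ≅ 0
degree 2: 15−5−10 = 0 → Ȟ^2 ≅ 0

Ȟ^0 = Z^5; Ȟ^1 = 0; Ȟ^2 = 0


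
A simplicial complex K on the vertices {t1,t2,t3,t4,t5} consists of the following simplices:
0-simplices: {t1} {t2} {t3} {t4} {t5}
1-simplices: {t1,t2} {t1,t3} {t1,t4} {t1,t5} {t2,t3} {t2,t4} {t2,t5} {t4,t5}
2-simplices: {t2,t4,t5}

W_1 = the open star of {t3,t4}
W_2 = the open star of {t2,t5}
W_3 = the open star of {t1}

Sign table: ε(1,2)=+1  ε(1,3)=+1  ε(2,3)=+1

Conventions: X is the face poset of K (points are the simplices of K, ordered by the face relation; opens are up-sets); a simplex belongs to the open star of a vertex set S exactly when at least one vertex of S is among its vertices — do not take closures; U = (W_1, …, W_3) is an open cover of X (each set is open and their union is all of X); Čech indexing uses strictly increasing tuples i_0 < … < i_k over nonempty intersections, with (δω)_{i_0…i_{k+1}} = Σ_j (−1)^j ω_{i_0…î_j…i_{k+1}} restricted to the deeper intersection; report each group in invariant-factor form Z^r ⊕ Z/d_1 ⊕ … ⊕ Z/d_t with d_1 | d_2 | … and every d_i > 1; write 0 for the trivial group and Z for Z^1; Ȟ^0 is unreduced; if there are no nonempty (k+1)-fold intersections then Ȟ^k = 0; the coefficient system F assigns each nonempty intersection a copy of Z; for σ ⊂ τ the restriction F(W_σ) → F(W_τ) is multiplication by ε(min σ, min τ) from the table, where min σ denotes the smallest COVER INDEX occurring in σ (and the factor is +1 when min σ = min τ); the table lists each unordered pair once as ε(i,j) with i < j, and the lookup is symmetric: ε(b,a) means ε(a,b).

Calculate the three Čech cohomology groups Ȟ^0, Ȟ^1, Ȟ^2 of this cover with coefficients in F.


nerve simplices:
  W1={{t3},{t4},{t1,t3},{t1,t4},{t2,t3},{t2,t4},{t4,t5},{t2,t4,t5}} W2={{t2},{t5},{t1,t2},{t1,t5},{t2,t3},{t2,t4},{t2,t5},{t4,t5},{t2,t4,t5}} W3={{t1},{t1,t2},{t1,t3},{t1,t4},{t1,t5}}
  W12={{t2,t3},{t2,t4},{t4,t5},{t2,t4,t5}} W13={{t1,t3},{t1,t4}} W23={{t1,t2},{t1,t5}}
C dims 3,3; δ0: rk 2, SNF 1^2
degree 0: 3−2−0 = 1 → Ȟ^0 ≅ Z
degree 1: 3−0−2 = 1 → Ȟ^1 ≅ Z
degree 2: 0−0−0 = 0 → Ȟ^2 ≅ 0

Ȟ^0 ≅ Z,  Ȟ^1 ≅ Z,  Ȟ^2 ≅ 0


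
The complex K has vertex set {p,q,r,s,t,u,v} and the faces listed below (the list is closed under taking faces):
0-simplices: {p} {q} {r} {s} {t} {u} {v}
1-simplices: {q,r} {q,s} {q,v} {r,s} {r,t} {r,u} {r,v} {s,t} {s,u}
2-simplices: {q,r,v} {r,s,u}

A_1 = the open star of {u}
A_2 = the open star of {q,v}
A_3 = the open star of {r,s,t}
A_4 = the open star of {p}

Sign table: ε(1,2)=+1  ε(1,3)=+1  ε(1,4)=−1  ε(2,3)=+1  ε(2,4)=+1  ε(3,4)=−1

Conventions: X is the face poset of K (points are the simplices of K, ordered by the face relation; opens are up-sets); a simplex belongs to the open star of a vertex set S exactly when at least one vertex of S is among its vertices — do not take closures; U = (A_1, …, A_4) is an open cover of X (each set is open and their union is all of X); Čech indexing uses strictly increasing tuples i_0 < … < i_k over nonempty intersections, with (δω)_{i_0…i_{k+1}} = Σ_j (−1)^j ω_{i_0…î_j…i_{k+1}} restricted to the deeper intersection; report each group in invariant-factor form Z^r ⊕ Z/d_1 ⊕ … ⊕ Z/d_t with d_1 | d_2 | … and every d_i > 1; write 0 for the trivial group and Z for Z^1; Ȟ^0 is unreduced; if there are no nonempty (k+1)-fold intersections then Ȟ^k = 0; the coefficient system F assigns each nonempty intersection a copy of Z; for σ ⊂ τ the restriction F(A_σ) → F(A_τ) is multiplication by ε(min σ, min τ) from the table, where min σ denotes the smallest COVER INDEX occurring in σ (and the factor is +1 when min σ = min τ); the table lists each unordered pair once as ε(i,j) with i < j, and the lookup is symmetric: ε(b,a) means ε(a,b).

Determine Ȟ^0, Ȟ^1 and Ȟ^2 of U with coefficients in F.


cover nerve:
  A1={{u},{r,u},{s,u},{r,s,u}} A2={{q},{v},{q,r},{q,s},{q,v},{r,v},{q,r,v}} A3={{r},{s},{t},{q,r},{q,s},{r,s},{r,t},{r,u},{r,v},{s,t},{s,u},{q,r,v},{r,s,u}} A4={{p}}
  A13={{r,u},{s,u},{r,s,u}} A23={{q,r},{q,s},{r,v},{q,r,v}}
C dims 4,2; δ0: rk 2, SNF 1^2
Ȟ^0: (4−2)−0=2 ⇒ Z^2
Ȟ^1: (2−0)−2=0 ⇒ 0
Ȟ^2: (0−0)−0=0 ⇒ 0

Ȟ^0 ≅ Z^2; Ȟ^1 ≅ 0; Ȟ^2 ≅ 0


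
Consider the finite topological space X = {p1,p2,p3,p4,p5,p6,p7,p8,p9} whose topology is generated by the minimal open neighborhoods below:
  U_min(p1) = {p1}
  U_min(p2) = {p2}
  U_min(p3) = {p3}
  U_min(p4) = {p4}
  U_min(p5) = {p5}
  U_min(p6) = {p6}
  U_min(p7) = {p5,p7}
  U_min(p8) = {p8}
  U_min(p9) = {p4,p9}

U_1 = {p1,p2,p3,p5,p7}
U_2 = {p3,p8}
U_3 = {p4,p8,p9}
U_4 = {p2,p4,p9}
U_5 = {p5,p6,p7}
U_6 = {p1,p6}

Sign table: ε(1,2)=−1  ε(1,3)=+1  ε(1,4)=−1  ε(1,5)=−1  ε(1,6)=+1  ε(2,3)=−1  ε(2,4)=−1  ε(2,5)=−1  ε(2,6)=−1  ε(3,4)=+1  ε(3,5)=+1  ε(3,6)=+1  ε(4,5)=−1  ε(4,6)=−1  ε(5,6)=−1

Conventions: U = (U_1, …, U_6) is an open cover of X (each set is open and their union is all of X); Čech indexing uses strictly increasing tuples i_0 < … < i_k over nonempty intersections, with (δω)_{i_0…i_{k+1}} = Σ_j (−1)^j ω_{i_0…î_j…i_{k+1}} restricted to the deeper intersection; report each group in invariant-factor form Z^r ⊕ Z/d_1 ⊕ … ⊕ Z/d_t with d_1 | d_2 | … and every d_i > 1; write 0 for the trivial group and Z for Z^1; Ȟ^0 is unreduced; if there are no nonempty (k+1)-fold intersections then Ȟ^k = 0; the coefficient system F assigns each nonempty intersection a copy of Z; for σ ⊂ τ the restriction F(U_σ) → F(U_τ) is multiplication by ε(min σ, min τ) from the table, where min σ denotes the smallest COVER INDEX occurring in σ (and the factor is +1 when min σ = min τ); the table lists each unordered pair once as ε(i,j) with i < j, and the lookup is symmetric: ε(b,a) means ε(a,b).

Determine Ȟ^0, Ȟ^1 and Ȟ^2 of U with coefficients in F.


Ȟ^0(U;F) ≅ 0; Ȟ^1(U;F) ≅ Z ⊕ Z/2; Ȟ^2(U;F) ≅ 0

nonempty intersections:
  U12={p3} U14={p2} U15={p5,p7} U16={p1} U23={p8} U34={p4,p9} U56={p6}
C dims 6,7; δ0: rk 6, SNF 1^5·2
Ȟ^0: (6−6)−0=0 ⇒ 0
Ȟ^1: (7−0)−6=1 plus torsion [2] ⇒ Z ⊕ Z/2
Ȟ^2: (0−0)−0=0 ⇒ 0


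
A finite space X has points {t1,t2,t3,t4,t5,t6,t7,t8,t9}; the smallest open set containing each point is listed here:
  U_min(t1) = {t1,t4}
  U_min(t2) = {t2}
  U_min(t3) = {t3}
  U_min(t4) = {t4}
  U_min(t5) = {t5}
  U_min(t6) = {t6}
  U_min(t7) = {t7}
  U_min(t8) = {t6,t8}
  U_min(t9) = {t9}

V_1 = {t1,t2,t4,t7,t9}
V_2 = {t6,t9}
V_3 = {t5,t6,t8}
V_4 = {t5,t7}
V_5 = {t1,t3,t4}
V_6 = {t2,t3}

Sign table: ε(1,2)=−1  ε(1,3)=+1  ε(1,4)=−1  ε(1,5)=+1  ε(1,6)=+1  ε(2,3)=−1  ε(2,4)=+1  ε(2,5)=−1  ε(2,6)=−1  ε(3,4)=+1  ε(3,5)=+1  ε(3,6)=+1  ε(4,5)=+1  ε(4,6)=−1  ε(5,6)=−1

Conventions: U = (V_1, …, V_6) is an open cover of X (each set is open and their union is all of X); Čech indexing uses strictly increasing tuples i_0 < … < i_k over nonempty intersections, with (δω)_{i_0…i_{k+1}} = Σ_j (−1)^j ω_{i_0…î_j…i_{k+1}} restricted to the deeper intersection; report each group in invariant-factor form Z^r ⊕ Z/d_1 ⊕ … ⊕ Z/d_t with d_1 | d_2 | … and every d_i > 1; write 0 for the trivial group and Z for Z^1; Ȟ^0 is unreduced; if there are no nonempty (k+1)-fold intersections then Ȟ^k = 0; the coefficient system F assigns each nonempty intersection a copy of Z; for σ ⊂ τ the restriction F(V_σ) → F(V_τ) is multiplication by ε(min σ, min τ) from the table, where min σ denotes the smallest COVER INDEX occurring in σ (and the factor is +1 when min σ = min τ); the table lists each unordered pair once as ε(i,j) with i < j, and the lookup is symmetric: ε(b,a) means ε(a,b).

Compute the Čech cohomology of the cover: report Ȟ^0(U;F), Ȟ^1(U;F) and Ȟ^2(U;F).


nonempty intersections:
  V12={t9} V14={t7} V15={t1,t4} V16={t2} V23={t6} V34={t5} V56={t3}
C dims 6,7; δ0: rk 6, SNF 1^5·2
Ȟ^0: (6−6)−0=0 ⇒ 0
Ȟ^1: (7−0)−6=1 plus torsion [2] ⇒ Z ⊕ Z/2
Ȟ^2: (0−0)−0=0 ⇒ 0

Ȟ^0 = 0; Ȟ^1 = Z ⊕ Z/2; Ȟ^2 = 0


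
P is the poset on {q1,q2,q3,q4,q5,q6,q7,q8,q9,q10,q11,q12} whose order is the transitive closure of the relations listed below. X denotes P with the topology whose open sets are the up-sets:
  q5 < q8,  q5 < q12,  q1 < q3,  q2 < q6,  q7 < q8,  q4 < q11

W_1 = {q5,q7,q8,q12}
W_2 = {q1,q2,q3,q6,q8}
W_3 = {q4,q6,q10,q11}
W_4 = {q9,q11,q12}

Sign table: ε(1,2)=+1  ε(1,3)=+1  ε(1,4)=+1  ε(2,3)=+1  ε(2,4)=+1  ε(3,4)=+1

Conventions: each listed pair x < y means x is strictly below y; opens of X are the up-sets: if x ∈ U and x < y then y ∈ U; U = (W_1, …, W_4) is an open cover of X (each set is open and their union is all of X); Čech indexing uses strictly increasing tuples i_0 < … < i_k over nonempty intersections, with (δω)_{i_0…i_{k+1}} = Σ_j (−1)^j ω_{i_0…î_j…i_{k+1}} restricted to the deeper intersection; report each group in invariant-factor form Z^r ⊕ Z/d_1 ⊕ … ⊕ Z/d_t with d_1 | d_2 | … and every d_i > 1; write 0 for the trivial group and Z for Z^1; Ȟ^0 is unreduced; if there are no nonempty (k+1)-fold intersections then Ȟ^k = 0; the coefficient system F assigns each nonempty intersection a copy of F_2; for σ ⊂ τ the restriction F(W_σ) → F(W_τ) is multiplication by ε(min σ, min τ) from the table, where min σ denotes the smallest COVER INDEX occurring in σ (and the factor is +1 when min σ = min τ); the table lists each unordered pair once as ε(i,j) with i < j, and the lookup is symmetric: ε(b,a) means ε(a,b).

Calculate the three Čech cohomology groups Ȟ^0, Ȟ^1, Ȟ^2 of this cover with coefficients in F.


Ȟ^0(U;F) ≅ Z/2, Ȟ^1(U;F) ≅ Z/2, Ȟ^2(U;F) ≅ 0

nonempty intersections:
  W12={q8} W14={q12} W23={q6} W34={q11}
C dims 4,4; δ0: rk_F2 3
Ȟ^0: (4−3)−0=1 ⇒ Z/2
Ȟ^1: (4−0)−3=1 ⇒ Z/2
Ȟ^2: (0−0)−0=0 ⇒ 0
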